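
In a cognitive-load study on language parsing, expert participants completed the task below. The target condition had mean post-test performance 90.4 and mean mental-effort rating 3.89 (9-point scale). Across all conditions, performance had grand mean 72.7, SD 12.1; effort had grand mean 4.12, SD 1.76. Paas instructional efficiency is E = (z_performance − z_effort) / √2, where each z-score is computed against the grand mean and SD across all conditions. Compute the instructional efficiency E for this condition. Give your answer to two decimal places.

1.13

z_performance = (90.4 − 72.7) / 12.1 = 17.7000 / 12.1 = 1.4628.
z_effort = (3.89 − 4.12) / 1.76 = -0.2300 / 1.76 = -0.1307.
z_P − z_E = 1.4628 − (-0.1307) = 1.5935.
E = 1.5935 / √2 = 1.5935 / 1.41421 = 1.1268 ≈ 1.13.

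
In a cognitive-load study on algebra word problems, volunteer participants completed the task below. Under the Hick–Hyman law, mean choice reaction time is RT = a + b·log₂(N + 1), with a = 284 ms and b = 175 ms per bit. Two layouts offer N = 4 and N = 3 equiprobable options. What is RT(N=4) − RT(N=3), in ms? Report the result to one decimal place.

56.3

RT(4) = 284 + 175·log₂(5) = 284 + 175·2.3219 = 690.3325 ms.
RT(3) = 284 + 175·log₂(4) = 284 + 175·2.0000 = 634.0000 ms.
Difference = 690.3325 − 634.0000 = 56.3325 ≈ 56.3 ms.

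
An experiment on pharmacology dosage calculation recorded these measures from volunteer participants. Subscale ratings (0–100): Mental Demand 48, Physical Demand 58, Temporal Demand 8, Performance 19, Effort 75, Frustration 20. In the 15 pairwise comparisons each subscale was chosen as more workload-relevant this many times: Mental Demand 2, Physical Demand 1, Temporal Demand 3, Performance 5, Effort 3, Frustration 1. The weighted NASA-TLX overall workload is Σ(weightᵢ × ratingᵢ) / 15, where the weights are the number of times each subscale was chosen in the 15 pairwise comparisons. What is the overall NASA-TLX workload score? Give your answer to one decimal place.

The tallies are the weights (they sum to 15).
Weighted sum = 2·48 + 1·58 + 3·8 + 5·19 + 3·75 + 1·20
            = 96 + 58 + 24 + 95 + 225 + 20 = 518.
Overall workload = 518 / 15 = 34.5333 ≈ 34.5.

34.5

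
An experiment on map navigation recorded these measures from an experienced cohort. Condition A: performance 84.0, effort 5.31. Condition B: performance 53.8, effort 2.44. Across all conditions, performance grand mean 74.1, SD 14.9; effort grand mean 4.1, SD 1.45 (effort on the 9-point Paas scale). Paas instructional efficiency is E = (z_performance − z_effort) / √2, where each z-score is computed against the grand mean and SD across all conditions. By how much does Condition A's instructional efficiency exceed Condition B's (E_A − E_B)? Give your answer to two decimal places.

Condition A: z_P = (84.0 − 74.1)/14.9 = 0.6644; z_E = (5.31 − 4.1)/1.45 = 0.8345; E_A = (0.6644 − 0.8345)/√2 = -0.1203.
Condition B: z_P = (53.8 − 74.1)/14.9 = -1.3624; z_E = (2.44 − 4.1)/1.45 = -1.1448; E_B = (-1.3624 − (-1.1448))/√2 = -0.1539.
E_A − E_B = -0.1203 − (-0.1539) = 0.0336 ≈ 0.03.

0.03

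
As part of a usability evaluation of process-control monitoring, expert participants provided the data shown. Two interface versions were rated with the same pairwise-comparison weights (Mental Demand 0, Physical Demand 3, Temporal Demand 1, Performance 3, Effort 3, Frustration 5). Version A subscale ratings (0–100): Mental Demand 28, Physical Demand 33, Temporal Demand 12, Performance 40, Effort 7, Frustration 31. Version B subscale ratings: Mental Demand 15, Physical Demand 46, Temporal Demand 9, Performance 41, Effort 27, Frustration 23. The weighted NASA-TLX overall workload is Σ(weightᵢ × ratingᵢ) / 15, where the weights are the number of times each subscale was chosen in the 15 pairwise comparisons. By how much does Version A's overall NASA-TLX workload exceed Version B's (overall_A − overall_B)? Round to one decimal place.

Version A weighted sum = 0·28 + 3·33 + 1·12 + 3·40 + 3·7 + 5·31 = 0 + 99 + 12 + 120 + 21 + 155 = 407; overall_A = 407/15 = 27.1333.
Version B weighted sum = 0·15 + 3·46 + 1·9 + 3·41 + 3·27 + 5·23 = 0 + 138 + 9 + 123 + 81 + 115 = 466; overall_B = 466/15 = 31.0667.
Difference = 27.1333 − 31.0667 = -3.9334 ≈ -3.9.

-3.9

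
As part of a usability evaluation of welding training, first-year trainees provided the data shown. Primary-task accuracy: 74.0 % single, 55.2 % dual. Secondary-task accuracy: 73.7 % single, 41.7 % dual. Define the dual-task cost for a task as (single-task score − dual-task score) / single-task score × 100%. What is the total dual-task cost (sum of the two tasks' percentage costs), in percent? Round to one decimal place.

Primary cost = (74.0 − 55.2) / 74.0 × 100% = 25.4054%.
Secondary cost = (73.7 − 41.7) / 73.7 × 100% = 43.4193%.
Total = 25.4054% + 43.4193% = 68.8247% ≈ 68.8%.

68.8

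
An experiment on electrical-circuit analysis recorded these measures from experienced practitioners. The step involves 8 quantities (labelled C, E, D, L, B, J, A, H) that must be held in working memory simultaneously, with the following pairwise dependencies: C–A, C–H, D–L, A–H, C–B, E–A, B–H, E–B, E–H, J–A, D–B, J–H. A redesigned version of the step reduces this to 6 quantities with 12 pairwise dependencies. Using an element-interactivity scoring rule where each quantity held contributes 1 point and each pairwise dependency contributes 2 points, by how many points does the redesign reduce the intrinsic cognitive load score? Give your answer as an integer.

2

Original: 8 × 1 + 12 × 2 = 8 + 24 = 32.
Redesigned: 6 × 1 + 12 × 2 = 6 + 24 = 30.
Reduction = 32 − 30 = 2.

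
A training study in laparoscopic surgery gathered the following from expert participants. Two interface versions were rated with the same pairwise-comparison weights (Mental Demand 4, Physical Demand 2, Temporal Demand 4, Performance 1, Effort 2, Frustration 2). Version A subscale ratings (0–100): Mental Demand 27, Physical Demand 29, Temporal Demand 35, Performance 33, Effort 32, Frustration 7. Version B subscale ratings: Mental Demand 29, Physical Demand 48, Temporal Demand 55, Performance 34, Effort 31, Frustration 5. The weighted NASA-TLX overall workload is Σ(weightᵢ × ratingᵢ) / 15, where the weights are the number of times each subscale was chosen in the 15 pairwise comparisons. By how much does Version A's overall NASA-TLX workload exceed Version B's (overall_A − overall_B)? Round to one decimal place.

-8.1

Version A weighted sum = 4·27 + 2·29 + 4·35 + 1·33 + 2·32 + 2·7 = 108 + 58 + 140 + 33 + 64 + 14 = 417; overall_A = 417/15 = 27.8000.
Version B weighted sum = 4·29 + 2·48 + 4·55 + 1·34 + 2·31 + 2·5 = 116 + 96 + 220 + 34 + 62 + 10 = 538; overall_B = 538/15 = 35.8667.
Difference = 27.8000 − 35.8667 = -8.0667 ≈ -8.1.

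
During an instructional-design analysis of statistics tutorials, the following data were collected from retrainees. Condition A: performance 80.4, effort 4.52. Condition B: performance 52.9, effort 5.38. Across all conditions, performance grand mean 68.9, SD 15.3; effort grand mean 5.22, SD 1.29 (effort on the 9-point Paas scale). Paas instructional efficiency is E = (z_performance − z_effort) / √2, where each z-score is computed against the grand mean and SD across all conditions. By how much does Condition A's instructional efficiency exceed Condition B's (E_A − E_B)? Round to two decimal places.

Condition A: z_P = (80.4 − 68.9)/15.3 = 0.7516; z_E = (4.52 − 5.22)/1.29 = -0.5426; E_A = (0.7516 − (-0.5426))/√2 = 0.9151.
Condition B: z_P = (52.9 − 68.9)/15.3 = -1.0458; z_E = (5.38 − 5.22)/1.29 = 0.1240; E_B = (-1.0458 − 0.1240)/√2 = -0.8272.
E_A − E_B = 0.9151 − (-0.8272) = 1.7423 ≈ 1.74.

1.74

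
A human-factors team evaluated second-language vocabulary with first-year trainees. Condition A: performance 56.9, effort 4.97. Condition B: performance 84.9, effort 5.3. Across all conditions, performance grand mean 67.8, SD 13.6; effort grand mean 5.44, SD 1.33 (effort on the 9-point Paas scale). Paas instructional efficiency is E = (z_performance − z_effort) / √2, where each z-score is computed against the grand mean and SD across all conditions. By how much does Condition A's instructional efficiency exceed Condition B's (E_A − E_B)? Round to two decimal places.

Condition A: z_P = (56.9 − 67.8)/13.6 = -0.8015; z_E = (4.97 − 5.44)/1.33 = -0.3534; E_A = (-0.8015 − (-0.3534))/√2 = -0.3169.
Condition B: z_P = (84.9 − 67.8)/13.6 = 1.2574; z_E = (5.3 − 5.44)/1.33 = -0.1053; E_B = (1.2574 − (-0.1053))/√2 = 0.9636.
E_A − E_B = -0.3169 − 0.9636 = -1.2805 ≈ -1.28.

-1.28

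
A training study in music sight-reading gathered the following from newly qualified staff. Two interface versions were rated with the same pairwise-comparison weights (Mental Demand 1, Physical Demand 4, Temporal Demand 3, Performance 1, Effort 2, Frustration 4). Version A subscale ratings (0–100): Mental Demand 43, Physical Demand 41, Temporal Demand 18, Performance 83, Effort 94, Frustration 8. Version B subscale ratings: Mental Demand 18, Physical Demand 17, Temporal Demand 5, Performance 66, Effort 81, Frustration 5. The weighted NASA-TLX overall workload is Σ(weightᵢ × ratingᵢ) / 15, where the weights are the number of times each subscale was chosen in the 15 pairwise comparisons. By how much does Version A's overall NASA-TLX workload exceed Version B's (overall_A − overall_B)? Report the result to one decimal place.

Version A weighted sum = 1·43 + 4·41 + 3·18 + 1·83 + 2·94 + 4·8 = 43 + 164 + 54 + 83 + 188 + 32 = 564; overall_A = 564/15 = 37.6000.
Version B weighted sum = 1·18 + 4·17 + 3·5 + 1·66 + 2·81 + 4·5 = 18 + 68 + 15 + 66 + 162 + 20 = 349; overall_B = 349/15 = 23.2667.
Difference = 37.6000 − 23.2667 = 14.3333 ≈ 14.3.

14.3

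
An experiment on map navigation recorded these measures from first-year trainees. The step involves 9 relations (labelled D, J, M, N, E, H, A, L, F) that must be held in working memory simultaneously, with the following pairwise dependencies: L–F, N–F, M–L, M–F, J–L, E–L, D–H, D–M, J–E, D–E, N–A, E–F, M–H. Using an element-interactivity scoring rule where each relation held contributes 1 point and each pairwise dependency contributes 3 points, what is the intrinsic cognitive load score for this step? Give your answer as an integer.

48

Count of relations held simultaneously: 9.
Count of pairwise dependencies listed: 13.
Element contribution: 9 × 1 = 9.
Interaction contribution: 13 × 3 = 39.
Intrinsic load = 9 + 39 = 48.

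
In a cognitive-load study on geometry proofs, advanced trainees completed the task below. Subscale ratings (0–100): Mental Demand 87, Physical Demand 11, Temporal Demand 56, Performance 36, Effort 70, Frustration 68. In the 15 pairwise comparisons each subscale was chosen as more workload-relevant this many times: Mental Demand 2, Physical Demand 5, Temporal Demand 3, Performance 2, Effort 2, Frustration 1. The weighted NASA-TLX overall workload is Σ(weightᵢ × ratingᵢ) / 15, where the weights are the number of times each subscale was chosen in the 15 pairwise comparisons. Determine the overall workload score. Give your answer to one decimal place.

The tallies are the weights (they sum to 15).
Weighted sum = 2·87 + 5·11 + 3·56 + 2·36 + 2·70 + 1·68
            = 174 + 55 + 168 + 72 + 140 + 68 = 677.
Overall workload = 677 / 15 = 45.1333 ≈ 45.1.

45.1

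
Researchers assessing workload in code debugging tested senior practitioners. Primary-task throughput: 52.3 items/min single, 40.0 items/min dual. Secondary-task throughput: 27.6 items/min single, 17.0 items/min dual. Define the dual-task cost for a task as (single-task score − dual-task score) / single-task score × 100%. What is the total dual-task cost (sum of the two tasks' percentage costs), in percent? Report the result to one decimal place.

61.9

Primary cost = (52.3 − 40.0) / 52.3 × 100% = 23.5182%.
Secondary cost = (27.6 − 17.0) / 27.6 × 100% = 38.4058%.
Total = 23.5182% + 38.4058% = 61.9240% ≈ 61.9%.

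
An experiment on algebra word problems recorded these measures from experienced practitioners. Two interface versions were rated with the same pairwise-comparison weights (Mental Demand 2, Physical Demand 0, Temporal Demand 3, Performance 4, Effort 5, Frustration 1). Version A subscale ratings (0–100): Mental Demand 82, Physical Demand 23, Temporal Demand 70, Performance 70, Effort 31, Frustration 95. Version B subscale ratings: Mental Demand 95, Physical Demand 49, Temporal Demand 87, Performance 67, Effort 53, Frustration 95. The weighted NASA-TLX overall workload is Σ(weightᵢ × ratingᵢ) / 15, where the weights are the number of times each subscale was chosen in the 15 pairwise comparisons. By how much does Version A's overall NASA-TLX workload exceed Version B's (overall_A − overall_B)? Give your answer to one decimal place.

-11.7

Version A weighted sum = 2·82 + 0·23 + 3·70 + 4·70 + 5·31 + 1·95 = 164 + 0 + 210 + 280 + 155 + 95 = 904; overall_A = 904/15 = 60.2667.
Version B weighted sum = 2·95 + 0·49 + 3·87 + 4·67 + 5·53 + 1·95 = 190 + 0 + 261 + 268 + 265 + 95 = 1079; overall_B = 1079/15 = 71.9333.
Difference = 60.2667 − 71.9333 = -11.6666 ≈ -11.7.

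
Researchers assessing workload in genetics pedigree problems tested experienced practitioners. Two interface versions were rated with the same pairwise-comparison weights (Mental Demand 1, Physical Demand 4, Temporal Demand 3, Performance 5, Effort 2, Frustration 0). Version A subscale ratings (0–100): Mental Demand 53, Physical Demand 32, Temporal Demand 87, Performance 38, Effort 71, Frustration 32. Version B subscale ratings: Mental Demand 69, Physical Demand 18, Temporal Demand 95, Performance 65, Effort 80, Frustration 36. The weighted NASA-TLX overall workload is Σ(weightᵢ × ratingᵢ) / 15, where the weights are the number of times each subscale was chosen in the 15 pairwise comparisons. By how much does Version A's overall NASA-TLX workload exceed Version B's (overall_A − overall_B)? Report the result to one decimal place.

-9.1

Version A weighted sum = 1·53 + 4·32 + 3·87 + 5·38 + 2·71 + 0·32 = 53 + 128 + 261 + 190 + 142 + 0 = 774; overall_A = 774/15 = 51.6000.
Version B weighted sum = 1·69 + 4·18 + 3·95 + 5·65 + 2·80 + 0·36 = 69 + 72 + 285 + 325 + 160 + 0 = 911; overall_B = 911/15 = 60.7333.
Difference = 51.6000 − 60.7333 = -9.1333 ≈ -9.1.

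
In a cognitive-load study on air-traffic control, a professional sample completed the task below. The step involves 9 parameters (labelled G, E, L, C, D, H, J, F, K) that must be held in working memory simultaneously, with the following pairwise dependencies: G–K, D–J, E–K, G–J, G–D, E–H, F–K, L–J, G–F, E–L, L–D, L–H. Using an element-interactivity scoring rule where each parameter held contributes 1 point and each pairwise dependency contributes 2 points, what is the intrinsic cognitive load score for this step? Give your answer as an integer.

Count of parameters held simultaneously: 9.
Count of pairwise dependencies listed: 12.
Element contribution: 9 × 1 = 9.
Interaction contribution: 12 × 2 = 24.
Intrinsic load = 9 + 24 = 33.

33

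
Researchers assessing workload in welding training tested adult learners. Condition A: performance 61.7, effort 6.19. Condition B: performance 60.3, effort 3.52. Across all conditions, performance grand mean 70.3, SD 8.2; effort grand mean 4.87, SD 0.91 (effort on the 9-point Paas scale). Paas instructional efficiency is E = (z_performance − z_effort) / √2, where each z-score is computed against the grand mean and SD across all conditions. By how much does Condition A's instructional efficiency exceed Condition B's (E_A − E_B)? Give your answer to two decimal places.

-1.95

Condition A: z_P = (61.7 − 70.3)/8.2 = -1.0488; z_E = (6.19 − 4.87)/0.91 = 1.4505; E_A = (-1.0488 − 1.4505)/√2 = -1.7673.
Condition B: z_P = (60.3 − 70.3)/8.2 = -1.2195; z_E = (3.52 − 4.87)/0.91 = -1.4835; E_B = (-1.2195 − (-1.4835))/√2 = 0.1867.
E_A − E_B = -1.7673 − 0.1867 = -1.9540 ≈ -1.95.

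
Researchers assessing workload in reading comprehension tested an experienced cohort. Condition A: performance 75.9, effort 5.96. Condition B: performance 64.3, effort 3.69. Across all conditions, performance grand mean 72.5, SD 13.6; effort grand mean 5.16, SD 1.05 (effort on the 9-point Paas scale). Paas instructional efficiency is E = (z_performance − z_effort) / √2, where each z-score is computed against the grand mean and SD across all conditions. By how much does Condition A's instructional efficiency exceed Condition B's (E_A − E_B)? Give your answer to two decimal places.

Condition A: z_P = (75.9 − 72.5)/13.6 = 0.2500; z_E = (5.96 − 5.16)/1.05 = 0.7619; E_A = (0.2500 − 0.7619)/√2 = -0.3620.
Condition B: z_P = (64.3 − 72.5)/13.6 = -0.6029; z_E = (3.69 − 5.16)/1.05 = -1.4000; E_B = (-0.6029 − (-1.4000))/√2 = 0.5636.
E_A − E_B = -0.3620 − 0.5636 = -0.9256 ≈ -0.93.

-0.93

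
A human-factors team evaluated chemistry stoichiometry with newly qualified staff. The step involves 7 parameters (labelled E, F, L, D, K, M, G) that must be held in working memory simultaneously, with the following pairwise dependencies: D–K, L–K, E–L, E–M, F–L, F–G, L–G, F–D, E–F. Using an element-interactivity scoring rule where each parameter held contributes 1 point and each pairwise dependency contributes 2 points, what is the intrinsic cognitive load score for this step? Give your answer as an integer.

25

Count of parameters held simultaneously: 7.
Count of pairwise dependencies listed: 9.
Element contribution: 7 × 1 = 7.
Interaction contribution: 9 × 2 = 18.
Intrinsic load = 7 + 18 = 25.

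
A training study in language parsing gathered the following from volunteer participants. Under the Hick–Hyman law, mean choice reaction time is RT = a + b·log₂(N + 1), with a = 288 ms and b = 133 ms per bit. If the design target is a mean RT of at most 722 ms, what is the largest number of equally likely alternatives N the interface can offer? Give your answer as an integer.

Set 288 + 133·log₂(N + 1) ≤ 722.
log₂(N + 1) ≤ (722 − 288) / 133 = 3.2632.
N + 1 ≤ 2^3.2632 = 9.6011.
N ≤ 8.6011, so the largest integer N is 8.

8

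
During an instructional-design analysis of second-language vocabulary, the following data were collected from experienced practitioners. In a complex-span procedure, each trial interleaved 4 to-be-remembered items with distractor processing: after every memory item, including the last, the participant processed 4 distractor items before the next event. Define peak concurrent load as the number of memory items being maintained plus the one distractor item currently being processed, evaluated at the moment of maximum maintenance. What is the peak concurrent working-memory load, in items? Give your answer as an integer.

Maintenance is greatest during the distractor(s) after memory item 4: all 4 memory items are being held.
One distractor item is concurrently being processed.
Peak concurrent load = 4 + 1 = 5 items.

5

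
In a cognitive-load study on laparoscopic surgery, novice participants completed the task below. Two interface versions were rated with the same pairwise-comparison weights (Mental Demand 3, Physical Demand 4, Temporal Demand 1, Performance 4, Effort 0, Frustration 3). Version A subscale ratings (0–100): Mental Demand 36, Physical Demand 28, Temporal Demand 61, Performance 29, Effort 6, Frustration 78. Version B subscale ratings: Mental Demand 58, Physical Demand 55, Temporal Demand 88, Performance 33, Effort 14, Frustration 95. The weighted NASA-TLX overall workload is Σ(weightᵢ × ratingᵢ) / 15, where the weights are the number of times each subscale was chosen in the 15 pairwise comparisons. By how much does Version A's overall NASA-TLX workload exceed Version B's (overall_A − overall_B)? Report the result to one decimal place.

-17.9

Version A weighted sum = 3·36 + 4·28 + 1·61 + 4·29 + 0·6 + 3·78 = 108 + 112 + 61 + 116 + 0 + 234 = 631; overall_A = 631/15 = 42.0667.
Version B weighted sum = 3·58 + 4·55 + 1·88 + 4·33 + 0·14 + 3·95 = 174 + 220 + 88 + 132 + 0 + 285 = 899; overall_B = 899/15 = 59.9333.
Difference = 42.0667 − 59.9333 = -17.8666 ≈ -17.9.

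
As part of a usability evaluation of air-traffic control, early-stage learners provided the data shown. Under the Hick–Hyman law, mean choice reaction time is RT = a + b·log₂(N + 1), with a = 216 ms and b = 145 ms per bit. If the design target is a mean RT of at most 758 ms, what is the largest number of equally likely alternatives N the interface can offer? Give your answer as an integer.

12

Set 216 + 145·log₂(N + 1) ≤ 758.
log₂(N + 1) ≤ (758 − 216) / 145 = 3.7379.
N + 1 ≤ 2^3.7379 = 13.3420.
N ≤ 12.3420, so the largest integer N is 12.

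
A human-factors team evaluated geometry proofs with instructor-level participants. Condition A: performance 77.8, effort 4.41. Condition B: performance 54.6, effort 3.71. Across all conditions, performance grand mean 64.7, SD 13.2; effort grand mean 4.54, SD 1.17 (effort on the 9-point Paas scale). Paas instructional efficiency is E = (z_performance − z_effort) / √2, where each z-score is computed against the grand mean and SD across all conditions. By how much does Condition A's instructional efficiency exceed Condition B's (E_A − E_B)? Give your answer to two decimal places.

0.82

Condition A: z_P = (77.8 − 64.7)/13.2 = 0.9924; z_E = (4.41 − 4.54)/1.17 = -0.1111; E_A = (0.9924 − (-0.1111))/√2 = 0.7803.
Condition B: z_P = (54.6 − 64.7)/13.2 = -0.7652; z_E = (3.71 − 4.54)/1.17 = -0.7094; E_B = (-0.7652 − (-0.7094))/√2 = -0.0395.
E_A − E_B = 0.7803 − (-0.0395) = 0.8198 ≈ 0.82.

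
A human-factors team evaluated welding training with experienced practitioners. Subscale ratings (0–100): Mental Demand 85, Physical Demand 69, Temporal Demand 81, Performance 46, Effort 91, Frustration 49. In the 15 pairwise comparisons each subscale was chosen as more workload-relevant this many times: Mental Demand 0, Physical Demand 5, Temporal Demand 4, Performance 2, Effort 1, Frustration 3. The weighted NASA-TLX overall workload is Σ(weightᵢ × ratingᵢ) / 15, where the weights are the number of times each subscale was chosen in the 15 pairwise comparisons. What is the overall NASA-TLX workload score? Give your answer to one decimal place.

66.6

The tallies are the weights (they sum to 15).
Weighted sum = 0·85 + 5·69 + 4·81 + 2·46 + 1·91 + 3·49
            = 0 + 345 + 324 + 92 + 91 + 147 = 999.
Overall workload = 999 / 15 = 66.6000 ≈ 66.6.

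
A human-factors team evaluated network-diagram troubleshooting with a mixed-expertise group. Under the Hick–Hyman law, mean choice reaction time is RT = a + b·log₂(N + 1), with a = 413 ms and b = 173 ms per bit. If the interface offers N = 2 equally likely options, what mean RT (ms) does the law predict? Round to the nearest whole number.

log₂(2 + 1) = log₂(3) = 1.5850.
RT = 413 + 173 × 1.5850 = 413 + 274.2050 = 687.2050 ms.
≈ 687 ms.

687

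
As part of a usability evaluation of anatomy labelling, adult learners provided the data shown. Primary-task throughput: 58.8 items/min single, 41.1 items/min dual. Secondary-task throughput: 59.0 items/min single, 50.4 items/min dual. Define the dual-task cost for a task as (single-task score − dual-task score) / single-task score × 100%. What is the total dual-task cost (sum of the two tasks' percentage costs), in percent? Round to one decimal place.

44.7

Primary cost = (58.8 − 41.1) / 58.8 × 100% = 30.1020%.
Secondary cost = (59.0 − 50.4) / 59.0 × 100% = 14.5763%.
Total = 30.1020% + 14.5763% = 44.6783% ≈ 44.7%.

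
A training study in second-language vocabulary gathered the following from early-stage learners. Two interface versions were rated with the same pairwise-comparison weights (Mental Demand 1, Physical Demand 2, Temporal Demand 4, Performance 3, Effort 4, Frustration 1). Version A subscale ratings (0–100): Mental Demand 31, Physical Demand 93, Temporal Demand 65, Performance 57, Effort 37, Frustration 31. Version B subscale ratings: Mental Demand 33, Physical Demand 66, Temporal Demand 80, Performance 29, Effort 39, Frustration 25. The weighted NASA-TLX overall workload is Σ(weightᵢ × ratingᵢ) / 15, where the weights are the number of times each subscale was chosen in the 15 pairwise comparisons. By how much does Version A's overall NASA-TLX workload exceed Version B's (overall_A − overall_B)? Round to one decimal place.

4.9

Version A weighted sum = 1·31 + 2·93 + 4·65 + 3·57 + 4·37 + 1·31 = 31 + 186 + 260 + 171 + 148 + 31 = 827; overall_A = 827/15 = 55.1333.
Version B weighted sum = 1·33 + 2·66 + 4·80 + 3·29 + 4·39 + 1·25 = 33 + 132 + 320 + 87 + 156 + 25 = 753; overall_B = 753/15 = 50.2000.
Difference = 55.1333 − 50.2000 = 4.9333 ≈ 4.9.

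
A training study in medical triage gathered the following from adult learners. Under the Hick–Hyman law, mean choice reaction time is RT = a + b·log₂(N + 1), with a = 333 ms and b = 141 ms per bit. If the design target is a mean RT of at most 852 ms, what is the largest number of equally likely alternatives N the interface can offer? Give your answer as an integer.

Set 333 + 141·log₂(N + 1) ≤ 852.
log₂(N + 1) ≤ (852 − 333) / 141 = 3.6809.
N + 1 ≤ 2^3.6809 = 12.8251.
N ≤ 11.8251, so the largest integer N is 11.

11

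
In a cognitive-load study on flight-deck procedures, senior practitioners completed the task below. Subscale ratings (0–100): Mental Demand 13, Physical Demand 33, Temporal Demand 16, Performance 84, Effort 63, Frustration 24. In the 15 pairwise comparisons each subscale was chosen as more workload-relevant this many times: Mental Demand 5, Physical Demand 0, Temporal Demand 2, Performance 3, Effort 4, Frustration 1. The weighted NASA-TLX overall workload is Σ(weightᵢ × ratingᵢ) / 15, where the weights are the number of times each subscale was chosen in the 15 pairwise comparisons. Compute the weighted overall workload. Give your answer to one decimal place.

41.7

The tallies are the weights (they sum to 15).
Weighted sum = 5·13 + 0·33 + 2·16 + 3·84 + 4·63 + 1·24
            = 65 + 0 + 32 + 252 + 252 + 24 = 625.
Overall workload = 625 / 15 = 41.6667 ≈ 41.7.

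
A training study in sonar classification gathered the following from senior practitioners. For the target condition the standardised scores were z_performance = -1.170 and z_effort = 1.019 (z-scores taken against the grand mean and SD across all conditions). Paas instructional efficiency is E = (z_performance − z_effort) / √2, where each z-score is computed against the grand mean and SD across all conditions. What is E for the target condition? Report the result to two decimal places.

z_P − z_E = -1.170 − 1.019 = -2.1890.
E = -2.1890 / √2 = -2.1890 / 1.41421 = -1.5479 ≈ -1.55.

-1.55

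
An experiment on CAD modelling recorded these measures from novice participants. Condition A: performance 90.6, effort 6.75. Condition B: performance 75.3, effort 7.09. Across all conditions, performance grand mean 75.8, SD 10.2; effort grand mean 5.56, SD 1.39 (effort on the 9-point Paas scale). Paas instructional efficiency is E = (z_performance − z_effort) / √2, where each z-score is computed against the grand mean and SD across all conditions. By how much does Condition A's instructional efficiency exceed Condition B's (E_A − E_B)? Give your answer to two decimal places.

1.23

Condition A: z_P = (90.6 − 75.8)/10.2 = 1.4510; z_E = (6.75 − 5.56)/1.39 = 0.8561; E_A = (1.4510 − 0.8561)/√2 = 0.4207.
Condition B: z_P = (75.3 − 75.8)/10.2 = -0.0490; z_E = (7.09 − 5.56)/1.39 = 1.1007; E_B = (-0.0490 − 1.1007)/√2 = -0.8130.
E_A − E_B = 0.4207 − (-0.8130) = 1.2337 ≈ 1.23.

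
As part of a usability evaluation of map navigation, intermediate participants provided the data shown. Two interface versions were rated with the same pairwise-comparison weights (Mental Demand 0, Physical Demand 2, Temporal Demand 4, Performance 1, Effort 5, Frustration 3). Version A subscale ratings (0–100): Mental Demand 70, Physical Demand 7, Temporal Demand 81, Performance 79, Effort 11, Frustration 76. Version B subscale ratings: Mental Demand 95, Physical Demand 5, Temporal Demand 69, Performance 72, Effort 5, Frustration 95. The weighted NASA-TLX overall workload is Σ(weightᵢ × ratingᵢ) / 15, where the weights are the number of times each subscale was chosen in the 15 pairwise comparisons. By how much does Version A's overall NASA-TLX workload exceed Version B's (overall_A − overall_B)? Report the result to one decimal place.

2.1

Version A weighted sum = 0·70 + 2·7 + 4·81 + 1·79 + 5·11 + 3·76 = 0 + 14 + 324 + 79 + 55 + 228 = 700; overall_A = 700/15 = 46.6667.
Version B weighted sum = 0·95 + 2·5 + 4·69 + 1·72 + 5·5 + 3·95 = 0 + 10 + 276 + 72 + 25 + 285 = 668; overall_B = 668/15 = 44.5333.
Difference = 46.6667 − 44.5333 = 2.1334 ≈ 2.1.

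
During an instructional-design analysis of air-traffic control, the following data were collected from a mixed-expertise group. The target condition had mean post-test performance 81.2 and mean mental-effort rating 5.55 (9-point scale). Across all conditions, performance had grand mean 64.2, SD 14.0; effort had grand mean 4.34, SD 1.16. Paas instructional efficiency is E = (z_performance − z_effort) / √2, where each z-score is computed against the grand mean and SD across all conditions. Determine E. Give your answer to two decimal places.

z_performance = (81.2 − 64.2) / 14.0 = 17.0000 / 14.0 = 1.2143.
z_effort = (5.55 − 4.34) / 1.16 = 1.2100 / 1.16 = 1.0431.
z_P − z_E = 1.2143 − 1.0431 = 0.1712.
E = 0.1712 / √2 = 0.1712 / 1.41421 = 0.1211 ≈ 0.12.

0.12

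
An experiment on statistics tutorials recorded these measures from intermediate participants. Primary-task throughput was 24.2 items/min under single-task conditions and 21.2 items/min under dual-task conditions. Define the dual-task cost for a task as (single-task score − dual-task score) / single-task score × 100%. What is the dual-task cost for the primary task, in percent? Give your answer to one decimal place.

Cost = (24.2 − 21.2) / 24.2 × 100%
     = 3.0000 / 24.2 × 100% = 12.3967%.
≈ 12.4%.

12.4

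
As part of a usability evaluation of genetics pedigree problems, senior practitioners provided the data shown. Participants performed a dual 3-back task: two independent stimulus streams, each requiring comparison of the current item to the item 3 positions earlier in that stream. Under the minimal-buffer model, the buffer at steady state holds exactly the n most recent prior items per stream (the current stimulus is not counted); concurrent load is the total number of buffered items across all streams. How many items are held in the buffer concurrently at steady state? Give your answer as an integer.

Each stream's buffer holds its 3 most recent prior items.
Two independent streams: 2 × 3 = 6 buffered items at steady state.

6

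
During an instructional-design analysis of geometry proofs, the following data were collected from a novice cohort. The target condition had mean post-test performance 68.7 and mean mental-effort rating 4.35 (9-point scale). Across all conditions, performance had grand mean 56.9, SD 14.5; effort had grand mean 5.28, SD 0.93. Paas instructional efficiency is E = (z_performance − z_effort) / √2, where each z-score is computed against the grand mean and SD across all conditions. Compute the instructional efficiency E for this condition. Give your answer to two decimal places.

z_performance = (68.7 − 56.9) / 14.5 = 11.8000 / 14.5 = 0.8138.
z_effort = (4.35 − 5.28) / 0.93 = -0.9300 / 0.93 = -1.0000.
z_P − z_E = 0.8138 − (-1.0000) = 1.8138.
E = 1.8138 / √2 = 1.8138 / 1.41421 = 1.2826 ≈ 1.28.

1.28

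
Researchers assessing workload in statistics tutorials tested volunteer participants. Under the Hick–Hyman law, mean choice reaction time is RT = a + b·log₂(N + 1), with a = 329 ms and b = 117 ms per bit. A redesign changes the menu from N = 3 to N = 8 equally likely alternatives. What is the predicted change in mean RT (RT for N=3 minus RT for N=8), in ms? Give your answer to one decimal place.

-136.9

RT(3) = 329 + 117·log₂(4) = 329 + 117·2.0000 = 563.0000 ms.
RT(8) = 329 + 117·log₂(9) = 329 + 117·3.1699 = 699.8783 ms.
Difference = 563.0000 − 699.8783 = -136.8783 ≈ -136.9 ms.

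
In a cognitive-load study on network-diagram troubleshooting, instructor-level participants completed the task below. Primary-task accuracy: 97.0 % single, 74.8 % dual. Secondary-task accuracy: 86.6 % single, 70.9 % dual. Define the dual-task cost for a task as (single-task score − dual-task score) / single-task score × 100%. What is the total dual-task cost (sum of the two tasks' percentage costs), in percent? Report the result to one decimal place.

Primary cost = (97.0 − 74.8) / 97.0 × 100% = 22.8866%.
Secondary cost = (86.6 − 70.9) / 86.6 × 100% = 18.1293%.
Total = 22.8866% + 18.1293% = 41.0159% ≈ 41.0%.

41.0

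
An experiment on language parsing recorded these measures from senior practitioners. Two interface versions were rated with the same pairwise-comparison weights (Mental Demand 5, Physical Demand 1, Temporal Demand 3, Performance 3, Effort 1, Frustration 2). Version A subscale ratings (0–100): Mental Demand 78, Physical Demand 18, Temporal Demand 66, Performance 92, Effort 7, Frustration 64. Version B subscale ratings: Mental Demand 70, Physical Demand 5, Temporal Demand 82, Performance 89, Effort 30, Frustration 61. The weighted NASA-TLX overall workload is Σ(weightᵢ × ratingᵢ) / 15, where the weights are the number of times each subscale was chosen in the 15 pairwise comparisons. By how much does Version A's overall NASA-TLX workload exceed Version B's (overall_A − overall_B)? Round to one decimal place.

Version A weighted sum = 5·78 + 1·18 + 3·66 + 3·92 + 1·7 + 2·64 = 390 + 18 + 198 + 276 + 7 + 128 = 1017; overall_A = 1017/15 = 67.8000.
Version B weighted sum = 5·70 + 1·5 + 3·82 + 3·89 + 1·30 + 2·61 = 350 + 5 + 246 + 267 + 30 + 122 = 1020; overall_B = 1020/15 = 68.0000.
Difference = 67.8000 − 68.0000 = -0.2000 ≈ -0.2.

-0.2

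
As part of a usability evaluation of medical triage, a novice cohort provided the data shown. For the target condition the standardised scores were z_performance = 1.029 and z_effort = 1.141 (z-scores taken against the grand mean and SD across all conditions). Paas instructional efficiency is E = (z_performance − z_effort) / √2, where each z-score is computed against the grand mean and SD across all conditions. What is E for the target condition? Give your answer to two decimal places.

-0.08

z_P − z_E = 1.029 − 1.141 = -0.1120.
E = -0.1120 / √2 = -0.1120 / 1.41421 = -0.0792 ≈ -0.08.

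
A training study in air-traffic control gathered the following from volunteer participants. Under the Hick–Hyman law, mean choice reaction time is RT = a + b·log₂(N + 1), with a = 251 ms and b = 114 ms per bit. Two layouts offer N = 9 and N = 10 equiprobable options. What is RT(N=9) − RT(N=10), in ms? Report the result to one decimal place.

-15.7

RT(9) = 251 + 114·log₂(10) = 251 + 114·3.3219 = 629.6966 ms.
RT(10) = 251 + 114·log₂(11) = 251 + 114·3.4594 = 645.3716 ms.
Difference = 629.6966 − 645.3716 = -15.6750 ≈ -15.7 ms.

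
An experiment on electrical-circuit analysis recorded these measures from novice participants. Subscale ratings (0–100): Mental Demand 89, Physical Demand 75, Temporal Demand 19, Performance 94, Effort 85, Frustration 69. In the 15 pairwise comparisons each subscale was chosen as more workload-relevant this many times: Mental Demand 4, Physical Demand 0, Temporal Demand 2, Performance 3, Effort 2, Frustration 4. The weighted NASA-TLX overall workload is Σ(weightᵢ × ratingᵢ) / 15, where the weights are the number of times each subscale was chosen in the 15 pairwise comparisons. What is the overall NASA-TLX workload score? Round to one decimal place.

The tallies are the weights (they sum to 15).
Weighted sum = 4·89 + 0·75 + 2·19 + 3·94 + 2·85 + 4·69
            = 356 + 0 + 38 + 282 + 170 + 276 = 1122.
Overall workload = 1122 / 15 = 74.8000 ≈ 74.8.

74.8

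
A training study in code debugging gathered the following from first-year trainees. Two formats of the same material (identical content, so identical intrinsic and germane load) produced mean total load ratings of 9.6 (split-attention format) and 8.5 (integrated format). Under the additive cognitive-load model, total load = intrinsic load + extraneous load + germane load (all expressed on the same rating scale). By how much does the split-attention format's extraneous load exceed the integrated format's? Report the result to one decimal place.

1.1

Intrinsic and germane load are equal across formats, so the difference in total load equals the difference in extraneous load.
Extraneous-load difference = 9.6 − 8.5 = 1.1.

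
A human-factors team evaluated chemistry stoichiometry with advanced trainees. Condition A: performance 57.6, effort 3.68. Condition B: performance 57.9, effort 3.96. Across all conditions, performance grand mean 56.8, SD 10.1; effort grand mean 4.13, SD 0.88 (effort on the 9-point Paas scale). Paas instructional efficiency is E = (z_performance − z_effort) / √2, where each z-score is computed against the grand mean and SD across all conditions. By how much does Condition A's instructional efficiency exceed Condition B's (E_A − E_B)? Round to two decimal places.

0.20

Condition A: z_P = (57.6 − 56.8)/10.1 = 0.0792; z_E = (3.68 − 4.13)/0.88 = -0.5114; E_A = (0.0792 − (-0.5114))/√2 = 0.4176.
Condition B: z_P = (57.9 − 56.8)/10.1 = 0.1089; z_E = (3.96 − 4.13)/0.88 = -0.1932; E_B = (0.1089 − (-0.1932))/√2 = 0.2136.
E_A − E_B = 0.4176 − 0.2136 = 0.2040 ≈ 0.20.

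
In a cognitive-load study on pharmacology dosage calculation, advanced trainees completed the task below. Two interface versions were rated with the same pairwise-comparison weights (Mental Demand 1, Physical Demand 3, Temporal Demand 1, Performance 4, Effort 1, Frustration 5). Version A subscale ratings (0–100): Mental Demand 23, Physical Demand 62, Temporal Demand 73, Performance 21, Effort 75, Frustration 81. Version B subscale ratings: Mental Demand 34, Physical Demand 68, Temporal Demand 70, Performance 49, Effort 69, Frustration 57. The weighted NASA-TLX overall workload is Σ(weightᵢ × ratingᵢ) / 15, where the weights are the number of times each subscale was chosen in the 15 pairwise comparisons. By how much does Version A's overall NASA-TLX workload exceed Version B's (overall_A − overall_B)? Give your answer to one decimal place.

Version A weighted sum = 1·23 + 3·62 + 1·73 + 4·21 + 1·75 + 5·81 = 23 + 186 + 73 + 84 + 75 + 405 = 846; overall_A = 846/15 = 56.4000.
Version B weighted sum = 1·34 + 3·68 + 1·70 + 4·49 + 1·69 + 5·57 = 34 + 204 + 70 + 196 + 69 + 285 = 858; overall_B = 858/15 = 57.2000.
Difference = 56.4000 − 57.2000 = -0.8000 ≈ -0.8.

-0.8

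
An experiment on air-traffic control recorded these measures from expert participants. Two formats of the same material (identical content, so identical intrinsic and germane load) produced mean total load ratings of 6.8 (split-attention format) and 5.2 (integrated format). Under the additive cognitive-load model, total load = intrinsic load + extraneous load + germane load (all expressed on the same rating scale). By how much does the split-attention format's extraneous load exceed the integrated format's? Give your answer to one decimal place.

Intrinsic and germane load are equal across formats, so the difference in total load equals the difference in extraneous load.
Extraneous-load difference = 6.8 − 5.2 = 1.6.

1.6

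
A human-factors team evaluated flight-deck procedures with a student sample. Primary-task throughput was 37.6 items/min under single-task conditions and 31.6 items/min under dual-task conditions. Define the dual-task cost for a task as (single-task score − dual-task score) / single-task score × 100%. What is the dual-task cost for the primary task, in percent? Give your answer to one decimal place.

Cost = (37.6 − 31.6) / 37.6 × 100%
     = 6.0000 / 37.6 × 100% = 15.9574%.
≈ 16.0%.

16.0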